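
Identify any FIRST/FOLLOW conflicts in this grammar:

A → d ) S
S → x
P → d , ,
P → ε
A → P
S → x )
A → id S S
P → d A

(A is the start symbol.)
No FIRST/FOLLOW conflicts.

A FIRST/FOLLOW conflict occurs when a non-terminal N has a nullable alternative N → β (β ⇒* ε) and another alternative N → α with FIRST(α) ∩ FOLLOW(N) ≠ ∅: on such a lookahead the parser cannot decide between expanding α and letting N vanish via β.

Nullable non-terminals: A, P.
FIRST sets used below: FIRST(P) = { 'd', ε }

A: nullable alternative(s) A → P; FOLLOW(A) = { $ }
  A → d ) S: FIRST \ {ε} = { 'd' } — disjoint from FOLLOW(A)
  A → P: FIRST \ {ε} = { 'd' } — this is the only nullable alternative, skip
  A → id S S: FIRST \ {ε} = { 'id' } — disjoint from FOLLOW(A)

P: nullable alternative(s) P → ε; FOLLOW(P) = { $ }
  P → d , ,: FIRST \ {ε} = { 'd' } — disjoint from FOLLOW(P)
  P → ε: FIRST \ {ε} = { } — this is the only nullable alternative, skip
  P → d A: FIRST \ {ε} = { 'd' } — disjoint from FOLLOW(P)

S has no nullable alternative, so no FIRST/FOLLOW check is needed there.

No FIRST/FOLLOW conflicts found.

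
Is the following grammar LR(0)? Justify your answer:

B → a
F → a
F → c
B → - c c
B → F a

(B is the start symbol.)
No. Reduce-reduce conflict: [B → a .] and [F → a .]

Augment with B' → B and build the canonical LR(0) collection (I0 = CLOSURE({[B' → . B]}), then GOTO on every symbol after a dot until no new states appear). It has 9 states:
  I0: { [B → . - c c], [B → . F a], [B → . a], [B' → . B], [F → . a], [F → . c] }  — shift
  I1: { [B → - . c c] }  — shift
  I2: { [B' → B .] }  — accept
  I3: { [B → F . a] }  — shift
  I4: { [B → a .], [F → a .] }  — 2 reduces
  I5: { [F → c .] }  — reduce
  I6: { [B → F a .] }  — reduce
  I7: { [B → - c . c] }  — shift
  I8: { [B → - c c .] }  — reduce

Conflict in state I4:
  Reduce-reduce conflict: [B → a .] and [F → a .]
So the grammar is NOT LR(0).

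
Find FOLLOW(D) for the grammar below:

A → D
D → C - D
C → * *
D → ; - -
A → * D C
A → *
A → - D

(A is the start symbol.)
To compute FOLLOW(D), find every occurrence of D on a right-hand side N → α D β: add FIRST(β) \ {ε}, and if β is empty or nullable also add FOLLOW(N). Iterate to a fixed point.

In A → D: D is at the end, add FOLLOW(A)
In D → C - D: D is at the end; this adds FOLLOW(D) to itself — nothing new
In A → * D C: D is followed by C, add FIRST(C) \ {ε} = { '*' }
In A → - D: D is at the end, add FOLLOW(A)

The FOLLOW sets referred to above (computed the same way, to a fixed point):
  FOLLOW(A) = { $ }

Taking the union: FOLLOW(D) = { $, '*' }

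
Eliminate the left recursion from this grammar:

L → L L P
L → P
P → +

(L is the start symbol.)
L is directly left-recursive. The standard transformation for
  A → A α₁ | ... | A α_m | β₁ | ... | β_n
is
  A  → β₁ A' | ... | β_n A'
  A' → α₁ A' | ... | α_m A' | ε

L → P becomes L → P L'
L → L L P becomes L' → L P L'
Add L' → ε

Productions for other non-terminals are unchanged:
  P → +

Resulting grammar:
L → P L'
L' → L P L'
L' → ε
P → +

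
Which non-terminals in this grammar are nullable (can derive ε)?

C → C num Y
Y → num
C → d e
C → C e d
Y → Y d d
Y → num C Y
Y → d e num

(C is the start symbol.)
There are no ε-productions, so no non-terminal can derive ε.
No non-terminals are nullable.

Answer: None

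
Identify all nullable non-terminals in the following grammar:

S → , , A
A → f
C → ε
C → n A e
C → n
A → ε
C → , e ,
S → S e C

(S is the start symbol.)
{ 'A', 'C' }

ε-productions: C → ε, A → ε
So C, A are immediately nullable.
No further non-terminal can be added: every production for the remaining non-terminals contains a terminal or a non-nullable non-terminal.
Nullable = { 'A', 'C' }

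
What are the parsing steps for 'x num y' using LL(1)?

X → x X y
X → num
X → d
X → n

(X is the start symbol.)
Stack is shown with the top on the left.

Stack    Input      Action
--------------------------
X $      x num y $  output X → x X y
x X y $  x num y $  match 'x'
X y $    num y $    output X → num
num y $  num y $    match 'num'
y $      y $        match 'y'
$        $          accept

The string is accepted.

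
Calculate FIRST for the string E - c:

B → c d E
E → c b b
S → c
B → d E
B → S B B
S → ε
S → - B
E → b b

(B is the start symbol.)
{ 'b', 'c' }

FIRST sets of the non-terminals involved (from the grammar, by fixed-point iteration):
  FIRST(E) = { 'b', 'c' }

To compute FIRST(E - c), process the symbols left to right:
Symbol E is a non-terminal. Add FIRST(E) \ {ε} = { 'b', 'c' }
E is not nullable (ε ∉ FIRST(E)), so stop here.
FIRST(E - c) = { 'b', 'c' }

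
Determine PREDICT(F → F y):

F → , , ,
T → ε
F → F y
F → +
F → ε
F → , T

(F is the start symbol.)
{ '+', ',', 'y' }

PREDICT(F → F y) = (FIRST(RHS) \ {ε}) ∪ (FOLLOW(F) if ε ∈ FIRST(RHS), i.e. RHS ⇒* ε)
FIRST(F) = { '+', ',', 'y', ε }
FIRST(F y) = { '+', ',', 'y' }
ε ∉ FIRST(F y), so FOLLOW(F) is not added.
PREDICT(F → F y) = { '+', ',', 'y' }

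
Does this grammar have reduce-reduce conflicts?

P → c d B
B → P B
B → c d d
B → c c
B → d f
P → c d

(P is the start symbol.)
No reduce-reduce conflicts

Augment with P' → P and build the canonical LR(0) collection (I0 = CLOSURE({[P' → . P]}), then GOTO on every symbol after a dot until no new states appear). It has 13 states:
  I0: { [P → . c d B], [P → . c d], [P' → . P] }  — shift
  I1: { [P' → P .] }  — accept
  I2: { [P → c . d B], [P → c . d] }  — shift
  I3: { [B → . P B], [B → . c c], [B → . c d d], [B → . d f], [P → . c d B], [P → . c d], [P → c d . B], [P → c d .] }  — shift, reduce
  I4: { [P → c d B .] }  — reduce
  I5: { [B → . P B], [B → . c c], [B → . c d d], [B → . d f], [B → P . B], [P → . c d B], [P → . c d] }  — shift
  I6: { [B → c . c], [B → c . d d], [P → c . d B], [P → c . d] }  — shift
  I7: { [B → d . f] }  — shift
  I8: { [B → d f .] }  — reduce
  I9: { [B → c c .] }  — reduce
  I10: { [B → . P B], [B → . c c], [B → . c d d], [B → . d f], [B → c d . d], [P → . c d B], [P → . c d], [P → c d . B], [P → c d .] }  — shift, reduce
  I11: { [B → c d d .], [B → d . f] }  — shift, reduce
  I12: { [B → P B .] }  — reduce

No state contains more than one complete item.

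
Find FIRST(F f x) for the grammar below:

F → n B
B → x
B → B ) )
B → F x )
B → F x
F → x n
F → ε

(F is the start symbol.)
{ 'f', 'n', 'x' }

FIRST sets of the non-terminals involved (from the grammar, by fixed-point iteration):
  FIRST(F) = { 'n', 'x', ε }

To compute FIRST(F f x), process the symbols left to right:
Symbol F is a non-terminal. Add FIRST(F) \ {ε} = { 'n', 'x' }
F is nullable (ε ∈ FIRST(F)), continue to the next symbol.
Symbol f is a terminal. Add 'f' and stop.
FIRST(F f x) = { 'f', 'n', 'x' }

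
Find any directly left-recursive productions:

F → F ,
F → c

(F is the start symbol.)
Yes, F is left-recursive

F → F ,: LEFT RECURSIVE (starts with F)
F → c: starts with c

The grammar has direct left recursion on: F.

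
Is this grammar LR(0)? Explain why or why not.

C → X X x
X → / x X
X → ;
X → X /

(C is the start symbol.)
No. Shift-reduce conflict between [X → X / .] and [X → / . x X]

A grammar is LR(0) if no state in the canonical LR(0) collection has:
  - both a shift item (dot before a terminal) and a complete item (shift-reduce conflict), or
  - two or more complete items (reduce-reduce conflict; the accept item [C' → C .] counts as a complete item here).

Augment with C' → C and build the canonical LR(0) collection (I0 = CLOSURE({[C' → . C]}), then GOTO on every symbol after a dot until no new states appear). It has 11 states:
  I0: { [C → . X X x], [C' → . C], [X → . / x X], [X → . ;], [X → . X /] }  — shift
  I1: { [X → / . x X] }  — shift
  I2: { [X → ; .] }  — reduce
  I3: { [C' → C .] }  — accept
  I4: { [C → X . X x], [X → . / x X], [X → . ;], [X → . X /], [X → X . /] }  — shift
  I5: { [X → / . x X], [X → X / .] }  — shift, reduce
  I6: { [C → X X . x], [X → X . /] }  — shift
  I7: { [X → X / .] }  — reduce
  I8: { [C → X X x .] }  — reduce
  I9: { [X → . / x X], [X → . ;], [X → . X /], [X → / x . X] }  — shift
  I10: { [X → / x X .], [X → X . /] }  — shift, reduce

Conflict in state I5:
  Shift-reduce conflict between [X → X / .] and [X → / . x X]
So the grammar is NOT LR(0).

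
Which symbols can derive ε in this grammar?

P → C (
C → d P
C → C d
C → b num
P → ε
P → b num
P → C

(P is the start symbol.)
A non-terminal is nullable if it can derive ε (the empty string): either it has an ε-production, or it has a production whose right-hand side consists entirely of nullable non-terminals.

ε-productions: P → ε
So P is immediately nullable.
No further non-terminal can be added: every production for the remaining non-terminals contains a terminal or a non-nullable non-terminal.
Nullable = { 'P' }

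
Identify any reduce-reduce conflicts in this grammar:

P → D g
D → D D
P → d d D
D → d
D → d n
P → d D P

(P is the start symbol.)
Augment with P' → P and build the canonical LR(0) collection (I0 = CLOSURE({[P' → . P]}), then GOTO on every symbol after a dot until no new states appear). It has 13 states:
  I0: { [D → . D D], [D → . d n], [D → . d], [P → . D g], [P → . d D P], [P → . d d D], [P' → . P] }  — shift
  I1: { [D → . D D], [D → . d n], [D → . d], [D → D . D], [P → D . g] }  — shift
  I2: { [P' → P .] }  — accept
  I3: { [D → . D D], [D → . d n], [D → . d], [D → d . n], [D → d .], [P → d . D P], [P → d . d D] }  — shift, reduce
  I4: { [D → . D D], [D → . d n], [D → . d], [D → D . D], [P → . D g], [P → . d D P], [P → . d d D], [P → d D . P] }  — shift
  I5: { [D → . D D], [D → . d n], [D → . d], [D → d . n], [D → d .], [P → d d . D] }  — shift, reduce
  I6: { [D → d n .] }  — reduce
  I7: { [D → . D D], [D → . d n], [D → . d], [D → D . D], [P → d d D .] }  — shift, reduce
  I8: { [D → d . n], [D → d .] }  — shift, reduce
  I9: { [D → . D D], [D → . d n], [D → . d], [D → D . D], [D → D D .] }  — shift, reduce
  I10: { [D → . D D], [D → . d n], [D → . d], [D → D . D], [D → D D .], [P → D . g] }  — shift, reduce
  I11: { [P → d D P .] }  — reduce
  I12: { [P → D g .] }  — reduce

No state contains more than one complete item.

Answer: No reduce-reduce conflicts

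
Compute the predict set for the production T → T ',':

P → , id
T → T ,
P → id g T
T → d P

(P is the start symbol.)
{ 'd' }

PREDICT(T → T ',') = (FIRST(RHS) \ {ε}) ∪ (FOLLOW(T) if ε ∈ FIRST(RHS), i.e. RHS ⇒* ε)
FIRST(T) = { 'd' }
FIRST(T ',') = { 'd' }
ε ∉ FIRST(T ','), so FOLLOW(T) is not added.
PREDICT(T → T ',') = { 'd' }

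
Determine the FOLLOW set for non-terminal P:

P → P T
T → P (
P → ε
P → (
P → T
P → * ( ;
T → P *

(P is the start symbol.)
P is the start symbol, so $ ∈ FOLLOW(P).
In P → P T: P is followed by T, add FIRST(T) \ {ε} = { '(', '*' }
In T → P (: P is followed by '(', add FIRST('(') \ {ε} = { '(' }
In T → P *: P is followed by '*', add FIRST('*') \ {ε} = { '*' }

Taking the union: FOLLOW(P) = { $, '(', '*' }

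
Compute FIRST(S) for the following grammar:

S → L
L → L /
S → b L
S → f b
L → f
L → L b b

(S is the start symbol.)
FIRST sets of the other non-terminals involved (by the same procedure, iterated to a fixed point):
  FIRST(L) = { 'f' }

From S → L:
  - L is a non-terminal: add FIRST(L) \ {ε} = { 'f' }
    L is not nullable, so stop
From S → b L:
  - b is a terminal: add 'b' and stop
From S → f b:
  - f is a terminal: add 'f' and stop

Collecting: FIRST(S) = { 'b', 'f' }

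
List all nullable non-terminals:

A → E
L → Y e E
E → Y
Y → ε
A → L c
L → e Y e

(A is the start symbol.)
{ 'A', 'E', 'Y' }

ε-productions: Y → ε
So Y is immediately nullable.
E → Y: every symbol on the right is nullable, so E is nullable too.
A → E: every symbol on the right is nullable, so A is nullable too.
No further non-terminal can be added: every production for the remaining non-terminals contains a terminal or a non-nullable non-terminal.
Nullable = { 'A', 'E', 'Y' }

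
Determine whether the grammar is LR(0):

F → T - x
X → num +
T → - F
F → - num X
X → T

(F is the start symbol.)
Yes, the grammar is LR(0)

A grammar is LR(0) if no state in the canonical LR(0) collection has:
  - both a shift item (dot before a terminal) and a complete item (shift-reduce conflict), or
  - two or more complete items (reduce-reduce conflict; the accept item [F' → F .] counts as a complete item here).

Augment with F' → F and build the canonical LR(0) collection (I0 = CLOSURE({[F' → . F]}), then GOTO on every symbol after a dot until no new states appear). It has 13 states:
  I0: { [F → . - num X], [F → . T - x], [F' → . F], [T → . - F] }  — shift
  I1: { [F → - . num X], [F → . - num X], [F → . T - x], [T → - . F], [T → . - F] }  — shift
  I2: { [F' → F .] }  — accept
  I3: { [F → T . - x] }  — shift
  I4: { [F → T - . x] }  — shift
  I5: { [F → T - x .] }  — reduce
  I6: { [T → - F .] }  — reduce
  I7: { [F → - num . X], [T → . - F], [X → . T], [X → . num +] }  — shift
  I8: { [F → . - num X], [F → . T - x], [T → - . F], [T → . - F] }  — shift
  I9: { [X → T .] }  — reduce
  I10: { [F → - num X .] }  — reduce
  I11: { [X → num . +] }  — shift
  I12: { [X → num + .] }  — reduce

Every state is either a pure shift/goto state or contains exactly one complete item and nothing to shift — no conflicts. The grammar is LR(0).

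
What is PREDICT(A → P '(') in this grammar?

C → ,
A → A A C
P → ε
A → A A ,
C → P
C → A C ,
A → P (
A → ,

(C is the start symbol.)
PREDICT(A → P '(') = (FIRST(RHS) \ {ε}) ∪ (FOLLOW(A) if ε ∈ FIRST(RHS), i.e. RHS ⇒* ε)
FIRST(P) = { ε }
FIRST(P '(') = { '(' }
ε ∉ FIRST(P '('), so FOLLOW(A) is not added.
PREDICT(A → P '(') = { '(' }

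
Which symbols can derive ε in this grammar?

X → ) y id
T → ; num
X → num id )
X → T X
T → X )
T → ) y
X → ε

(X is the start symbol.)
A non-terminal is nullable if it can derive ε (the empty string): either it has an ε-production, or it has a production whose right-hand side consists entirely of nullable non-terminals.

ε-productions: X → ε
So X is immediately nullable.
No further non-terminal can be added: every production for the remaining non-terminals contains a terminal or a non-nullable non-terminal.
Nullable = { 'X' }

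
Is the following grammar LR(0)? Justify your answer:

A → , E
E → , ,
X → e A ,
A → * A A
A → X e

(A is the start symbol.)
Yes, the grammar is LR(0)

Augment with A' → A and build the canonical LR(0) collection (I0 = CLOSURE({[A' → . A]}), then GOTO on every symbol after a dot until no new states appear). It has 14 states:
  I0: { [A → . * A A], [A → . , E], [A → . X e], [A' → . A], [X → . e A ,] }  — shift
  I1: { [A → * . A A], [A → . * A A], [A → . , E], [A → . X e], [X → . e A ,] }  — shift
  I2: { [A → , . E], [E → . , ,] }  — shift
  I3: { [A' → A .] }  — accept
  I4: { [A → X . e] }  — shift
  I5: { [A → . * A A], [A → . , E], [A → . X e], [X → . e A ,], [X → e . A ,] }  — shift
  I6: { [X → e A . ,] }  — shift
  I7: { [X → e A , .] }  — reduce
  I8: { [A → X e .] }  — reduce
  I9: { [E → , . ,] }  — shift
  I10: { [A → , E .] }  — reduce
  I11: { [E → , , .] }  — reduce
  I12: { [A → * A . A], [A → . * A A], [A → . , E], [A → . X e], [X → . e A ,] }  — shift
  I13: { [A → * A A .] }  — reduce

Every state is either a pure shift/goto state or contains exactly one complete item and nothing to shift — no conflicts. The grammar is LR(0).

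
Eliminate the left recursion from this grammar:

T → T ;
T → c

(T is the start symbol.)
T → c T'
T' → ; T'
T' → ε

T is directly left-recursive. The standard transformation for
  A → A α₁ | ... | A α_m | β₁ | ... | β_n
is
  A  → β₁ A' | ... | β_n A'
  A' → α₁ A' | ... | α_m A' | ε

T → c becomes T → c T'
T → T ; becomes T' → ; T'
Add T' → ε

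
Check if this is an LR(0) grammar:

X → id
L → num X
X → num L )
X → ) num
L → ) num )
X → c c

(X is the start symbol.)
Augment with X' → X and build the canonical LR(0) collection (I0 = CLOSURE({[X' → . X]}), then GOTO on every symbol after a dot until no new states appear). It has 15 states:
  I0: { [X → . ) num], [X → . c c], [X → . id], [X → . num L )], [X' → . X] }  — shift
  I1: { [X → ) . num] }  — shift
  I2: { [X' → X .] }  — accept
  I3: { [X → c . c] }  — shift
  I4: { [X → id .] }  — reduce
  I5: { [L → . ) num )], [L → . num X], [X → num . L )] }  — shift
  I6: { [L → ) . num )] }  — shift
  I7: { [X → num L . )] }  — shift
  I8: { [L → num . X], [X → . ) num], [X → . c c], [X → . id], [X → . num L )] }  — shift
  I9: { [L → num X .] }  — reduce
  I10: { [X → num L ) .] }  — reduce
  I11: { [L → ) num . )] }  — shift
  I12: { [L → ) num ) .] }  — reduce
  I13: { [X → c c .] }  — reduce
  I14: { [X → ) num .] }  — reduce

Every state is either a pure shift/goto state or contains exactly one complete item and nothing to shift — no conflicts. The grammar is LR(0).

Answer: Yes, the grammar is LR(0)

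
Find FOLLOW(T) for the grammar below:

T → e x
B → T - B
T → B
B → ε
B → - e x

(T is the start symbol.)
{ $, '-' }

To compute FOLLOW(T), find every occurrence of T on a right-hand side N → α T β: add FIRST(β) \ {ε}, and if β is empty or nullable also add FOLLOW(N). Iterate to a fixed point.

T is the start symbol, so $ ∈ FOLLOW(T).
In B → T - B: T is followed by '-' B, add FIRST('-' B) \ {ε} = { '-' }

Taking the union: FOLLOW(T) = { $, '-' }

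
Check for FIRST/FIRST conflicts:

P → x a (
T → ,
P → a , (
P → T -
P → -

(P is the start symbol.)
A FIRST/FIRST conflict occurs when two productions N → α and N → β for the same non-terminal have FIRST(α) ∩ FIRST(β) ≠ ∅ (with ε ∈ FIRST of a nullable right-hand side, so two nullable alternatives also conflict).

FIRST sets of the non-terminals at (or reachable through a nullable prefix from) the front of some alternative:
  FIRST(T) = { ',' }

Productions for P:
  P → x a (: FIRST = { 'x' }
  P → a , (: FIRST = { 'a' }
  P → T -: FIRST = { ',' }
  P → -: FIRST = { '-' }
T has only one production, so no FIRST/FIRST conflict is possible there.

All alternatives of each non-terminal have pairwise disjoint FIRST sets.

Answer: No FIRST/FIRST conflicts.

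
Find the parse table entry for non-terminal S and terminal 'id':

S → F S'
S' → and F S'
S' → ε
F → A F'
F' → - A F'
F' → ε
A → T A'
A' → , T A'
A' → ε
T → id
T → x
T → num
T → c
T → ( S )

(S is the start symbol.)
To find M[S, 'id'], we find productions for S where 'id' is in the predict set (PREDICT(N → α) = (FIRST(α) \ {ε}) ∪ (FOLLOW(N) if α ⇒* ε)).

Relevant sets:
  FIRST(F) = { '(', 'c', 'id', 'num', 'x' }

S → F S': PREDICT = { '(', 'c', 'id', 'num', 'x' }
  'id' is in predict set, so this production goes in M[S, 'id']

M[S, 'id'] = S → F S'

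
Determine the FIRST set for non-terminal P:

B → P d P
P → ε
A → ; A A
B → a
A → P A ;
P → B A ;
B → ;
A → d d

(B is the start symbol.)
{ ';', 'a', 'd', ε }

To compute FIRST(P), examine every production with P on the left-hand side, reading each right-hand side left to right until a non-nullable symbol is reached.

FIRST sets of the other non-terminals involved (by the same procedure, iterated to a fixed point):
  FIRST(B) = { ';', 'a', 'd' }

From P → ε:
  - ε-production, so ε ∈ FIRST(P)
From P → B A ;:
  - B is a non-terminal: add FIRST(B) \ {ε} = { ';', 'a', 'd' }
    B is not nullable, so stop

Collecting: FIRST(P) = { ';', 'a', 'd', ε }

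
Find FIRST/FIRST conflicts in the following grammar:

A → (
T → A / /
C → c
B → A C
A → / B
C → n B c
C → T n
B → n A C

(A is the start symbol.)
No FIRST/FIRST conflicts.

A FIRST/FIRST conflict occurs when two productions N → α and N → β for the same non-terminal have FIRST(α) ∩ FIRST(β) ≠ ∅ (with ε ∈ FIRST of a nullable right-hand side, so two nullable alternatives also conflict).

FIRST sets of the non-terminals at (or reachable through a nullable prefix from) the front of some alternative:
  FIRST(T) = { '(', '/' }
  FIRST(A) = { '(', '/' }

Productions for A:
  A → (: FIRST = { '(' }
  A → / B: FIRST = { '/' }
Productions for C:
  C → c: FIRST = { 'c' }
  C → n B c: FIRST = { 'n' }
  C → T n: FIRST = { '(', '/' }
Productions for B:
  B → A C: FIRST = { '(', '/' }
  B → n A C: FIRST = { 'n' }
T has only one production, so no FIRST/FIRST conflict is possible there.

All alternatives of each non-terminal have pairwise disjoint FIRST sets.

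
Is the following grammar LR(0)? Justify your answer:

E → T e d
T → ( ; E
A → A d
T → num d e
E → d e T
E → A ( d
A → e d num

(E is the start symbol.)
Yes, the grammar is LR(0)

A grammar is LR(0) if no state in the canonical LR(0) collection has:
  - both a shift item (dot before a terminal) and a complete item (shift-reduce conflict), or
  - two or more complete items (reduce-reduce conflict; the accept item [E' → E .] counts as a complete item here).

Augment with E' → E and build the canonical LR(0) collection (I0 = CLOSURE({[E' → . E]}), then GOTO on every symbol after a dot until no new states appear). It has 21 states:
  I0: { [A → . A d], [A → . e d num], [E → . A ( d], [E → . T e d], [E → . d e T], [E' → . E], [T → . ( ; E], [T → . num d e] }  — shift
  I1: { [T → ( . ; E] }  — shift
  I2: { [A → A . d], [E → A . ( d] }  — shift
  I3: { [E' → E .] }  — accept
  I4: { [E → T . e d] }  — shift
  I5: { [E → d . e T] }  — shift
  I6: { [A → e . d num] }  — shift
  I7: { [T → num . d e] }  — shift
  I8: { [T → num d . e] }  — shift
  I9: { [T → num d e .] }  — reduce
  I10: { [A → e d . num] }  — shift
  I11: { [A → e d num .] }  — reduce
  I12: { [E → d e . T], [T → . ( ; E], [T → . num d e] }  — shift
  I13: { [E → d e T .] }  — reduce
  I14: { [E → T e . d] }  — shift
  I15: { [E → T e d .] }  — reduce
  I16: { [E → A ( . d] }  — shift
  I17: { [A → A d .] }  — reduce
  I18: { [E → A ( d .] }  — reduce
  I19: { [A → . A d], [A → . e d num], [E → . A ( d], [E → . T e d], [E → . d e T], [T → ( ; . E], [T → . ( ; E], [T → . num d e] }  — shift
  I20: { [T → ( ; E .] }  — reduce

Every state is either a pure shift/goto state or contains exactly one complete item and nothing to shift — no conflicts. The grammar is LR(0).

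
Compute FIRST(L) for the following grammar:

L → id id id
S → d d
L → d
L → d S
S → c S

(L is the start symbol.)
{ 'd', 'id' }

To compute FIRST(L), examine every production with L on the left-hand side, reading each right-hand side left to right until a non-nullable symbol is reached.

From L → id id id:
  - id is a terminal: add 'id' and stop
From L → d:
  - d is a terminal: add 'd' and stop
From L → d S:
  - d is a terminal: add 'd' and stop

Collecting: FIRST(L) = { 'd', 'id' }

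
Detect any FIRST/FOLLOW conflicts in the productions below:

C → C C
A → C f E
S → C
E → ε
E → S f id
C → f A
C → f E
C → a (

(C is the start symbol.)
Yes. E → S f id with FOLLOW(E) on { 'a', 'f' }

A FIRST/FOLLOW conflict occurs when a non-terminal N has a nullable alternative N → β (β ⇒* ε) and another alternative N → α with FIRST(α) ∩ FOLLOW(N) ≠ ∅: on such a lookahead the parser cannot decide between expanding α and letting N vanish via β.

Nullable non-terminals: E.
FIRST sets used below: FIRST(S) = { 'a', 'f' }

E: nullable alternative(s) E → ε; FOLLOW(E) = { $, 'a', 'f' }
  E → ε: FIRST \ {ε} = { } — this is the only nullable alternative, skip
  E → S f id: FIRST \ {ε} = { 'a', 'f' } — overlaps FOLLOW(E) on { 'a', 'f' }: CONFLICT

A, C, S have no nullable alternative, so no FIRST/FOLLOW check is needed there.

So the grammar has 1 FIRST/FOLLOW conflict (marked CONFLICT above).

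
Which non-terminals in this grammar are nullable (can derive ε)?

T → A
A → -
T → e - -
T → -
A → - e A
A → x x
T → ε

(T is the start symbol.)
{ 'T' }

ε-productions: T → ε
So T is immediately nullable.
No further non-terminal can be added: every production for the remaining non-terminals contains a terminal or a non-nullable non-terminal.
Nullable = { 'T' }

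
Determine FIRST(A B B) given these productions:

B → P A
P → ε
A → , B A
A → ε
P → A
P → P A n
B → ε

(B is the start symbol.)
{ ',', 'n', ε }

FIRST sets of the non-terminals involved (from the grammar, by fixed-point iteration):
  FIRST(A) = { ',', ε }
  FIRST(B) = { ',', 'n', ε }

To compute FIRST(A B B), process the symbols left to right:
Symbol A is a non-terminal. Add FIRST(A) \ {ε} = { ',' }
A is nullable (ε ∈ FIRST(A)), continue to the next symbol.
Symbol B is a non-terminal. Add FIRST(B) \ {ε} = { ',', 'n' }
B is nullable (ε ∈ FIRST(B)), continue to the next symbol.
Symbol B is a non-terminal. Add FIRST(B) \ {ε} = { ',', 'n' }
B is nullable (ε ∈ FIRST(B)), continue to the next symbol.
All symbols are nullable, so ε is in the result.
FIRST(A B B) = { ',', 'n', ε }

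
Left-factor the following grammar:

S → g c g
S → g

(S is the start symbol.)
S → g S'
S' → c g
S' → ε

Left-factoring transforms A → αβ₁ | αβ₂ into A → αA' and A' → β₁ | β₂
(α is the longest common prefix among the alternatives). Repeat until
no nonterminal has two alternatives with a common prefix.

Round 1: S has alternatives sharing prefix 'g'. Introduce S': S → g S'
  Add: S' → c g
  Add: S' → ε

No remaining common prefixes — done.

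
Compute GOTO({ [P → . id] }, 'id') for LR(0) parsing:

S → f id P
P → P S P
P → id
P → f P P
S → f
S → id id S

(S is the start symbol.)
{ [P → id .] }

GOTO(I, 'id') = CLOSURE({ [A → αX.β] : [A → α.Xβ] ∈ I, X = 'id' })

Items with dot before 'id', with the dot advanced:
  [P → . id] → [P → id .]
Closure adds nothing (no advanced item has the dot before a non-terminal).

GOTO = { [P → id .] }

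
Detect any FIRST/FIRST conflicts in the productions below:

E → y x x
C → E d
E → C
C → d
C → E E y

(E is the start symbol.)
A FIRST/FIRST conflict occurs when two productions N → α and N → β for the same non-terminal have FIRST(α) ∩ FIRST(β) ≠ ∅ (with ε ∈ FIRST of a nullable right-hand side, so two nullable alternatives also conflict).

FIRST sets of the non-terminals at (or reachable through a nullable prefix from) the front of some alternative:
  FIRST(C) = { 'd', 'y' }
  FIRST(E) = { 'd', 'y' }

Productions for E:
  E → y x x: FIRST = { 'y' }
  E → C: FIRST = { 'd', 'y' }
Productions for C:
  C → E d: FIRST = { 'd', 'y' }
  C → d: FIRST = { 'd' }
  C → E E y: FIRST = { 'd', 'y' }

Conflict for E: E → y x x and E → C
  Overlap: { 'y' }
Conflict for C: C → E d and C → d
  Overlap: { 'd' }
Conflict for C: C → E d and C → E E y
  Overlap: { 'd', 'y' }
Conflict for C: C → d and C → E E y
  Overlap: { 'd' }

Answer: Yes. E → y x x / E → C on { 'y' }; C → E d / C → d on { 'd' }; C → E d / C → E E y on { 'd', 'y' }; C → d / C → E E y on { 'd' }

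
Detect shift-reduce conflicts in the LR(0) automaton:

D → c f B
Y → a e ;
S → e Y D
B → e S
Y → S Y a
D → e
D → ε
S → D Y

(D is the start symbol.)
Yes — I0: [D → .] vs [D → . c f B]; I6: [D → .] vs [D → . c f B]; I7: [D → .] vs [D → . c f B]; I9: [D → .] vs [D → . c f B]; I10: [D → .] vs [D → . c f B]; I11: [D → .] vs [D → . c f B]

A shift-reduce conflict occurs when an LR(0) state has both:
  - a complete (reduce) item [A → α .] (dot at the end), and
  - a shift item [B → β . c γ] (dot before a terminal).

Augment with D' → D and build the canonical LR(0) collection (I0 = CLOSURE({[D' → . D]}), then GOTO on every symbol after a dot until no new states appear). It has 19 states:
  I0: { [D → . c f B], [D → . e], [D → .], [D' → . D] }  — shift, reduce
  I1: { [D' → D .] }  — accept
  I2: { [D → c . f B] }  — shift
  I3: { [D → e .] }  — reduce
  I4: { [B → . e S], [D → c f . B] }  — shift
  I5: { [D → c f B .] }  — reduce
  I6: { [B → e . S], [D → . c f B], [D → . e], [D → .], [S → . D Y], [S → . e Y D] }  — shift, reduce
  I7: { [D → . c f B], [D → . e], [D → .], [S → . D Y], [S → . e Y D], [S → D . Y], [Y → . S Y a], [Y → . a e ;] }  — shift, reduce
  I8: { [B → e S .] }  — reduce
  I9: { [D → . c f B], [D → . e], [D → .], [D → e .], [S → . D Y], [S → . e Y D], [S → e . Y D], [Y → . S Y a], [Y → . a e ;] }  — shift, 2 reduces
  I10: { [D → . c f B], [D → . e], [D → .], [S → . D Y], [S → . e Y D], [Y → . S Y a], [Y → . a e ;], [Y → S . Y a] }  — shift, reduce
  I11: { [D → . c f B], [D → . e], [D → .], [S → e Y . D] }  — shift, reduce
  I12: { [Y → a . e ;] }  — shift
  I13: { [Y → a e . ;] }  — shift
  I14: { [Y → a e ; .] }  — reduce
  I15: { [S → e Y D .] }  — reduce
  I16: { [Y → S Y . a] }  — shift
  I17: { [Y → S Y a .] }  — reduce
  I18: { [S → D Y .] }  — reduce

I0 contains reduce item [D → .] and shift items [D → . c f B], [D → . e] — shift-reduce conflict.
I6 contains reduce item [D → .] and shift items [D → . c f B], [D → . e], [S → . e Y D] — shift-reduce conflict.
I7 contains reduce item [D → .] and shift items [D → . c f B], [D → . e], [S → . e Y D], [Y → . a e ;] — shift-reduce conflict.
I9 contains reduce items [D → .], [D → e .] and shift items [D → . c f B], [D → . e], [S → . e Y D], [Y → . a e ;] — shift-reduce conflict.
I10 contains reduce item [D → .] and shift items [D → . c f B], [D → . e], [S → . e Y D], [Y → . a e ;] — shift-reduce conflict.
I11 contains reduce item [D → .] and shift items [D → . c f B], [D → . e] — shift-reduce conflict.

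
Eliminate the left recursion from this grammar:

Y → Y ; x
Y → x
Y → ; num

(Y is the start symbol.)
Y is directly left-recursive. The standard transformation for
  A → A α₁ | ... | A α_m | β₁ | ... | β_n
is
  A  → β₁ A' | ... | β_n A'
  A' → α₁ A' | ... | α_m A' | ε

Y → x becomes Y → x Y'
Y → ; num becomes Y → ; num Y'
Y → Y ; x becomes Y' → ; x Y'
Add Y' → ε

Resulting grammar:
Y → x Y'
Y → ; num Y'
Y' → ; x Y'
Y' → ε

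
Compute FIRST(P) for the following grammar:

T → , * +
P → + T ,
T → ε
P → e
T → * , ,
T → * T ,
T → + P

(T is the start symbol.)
To compute FIRST(P), examine every production with P on the left-hand side, reading each right-hand side left to right until a non-nullable symbol is reached.

From P → + T ,:
  - '+' is a terminal: add '+' and stop
From P → e:
  - e is a terminal: add 'e' and stop

Collecting: FIRST(P) = { '+', 'e' }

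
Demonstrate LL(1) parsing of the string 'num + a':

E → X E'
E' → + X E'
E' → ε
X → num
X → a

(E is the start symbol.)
LL(1) parsing maintains a stack (initially the start symbol over $) and the input. At each step: if the stack top is a terminal, match it against the current input token; if it is a non-terminal N, replace it with the RHS of M[N, lookahead] (the unique production whose predict set contains the lookahead).

Stack is shown with the top on the left.

Stack     Input      Action
---------------------------
E $       num + a $  output E → X E'
X E' $    num + a $  output X → num
num E' $  num + a $  match 'num'
E' $      + a $      output E' → + X E'
+ X E' $  + a $      match '+'
X E' $    a $        output X → a
a E' $    a $        match 'a'
E' $      $          output E' → ε
$         $          accept

The string is accepted.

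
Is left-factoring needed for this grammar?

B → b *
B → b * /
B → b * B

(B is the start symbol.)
Left-factoring is needed when two productions for the same non-terminal
share a common prefix on the right-hand side.

Productions for B:
  B → b *
  B → b * /
  B → b * B

Found common prefix 'b *' in productions for B

Answer: Yes, B has productions with common prefix 'b *'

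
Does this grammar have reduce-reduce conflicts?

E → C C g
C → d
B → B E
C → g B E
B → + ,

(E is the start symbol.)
Augment with E' → E and build the canonical LR(0) collection (I0 = CLOSURE({[E' → . E]}), then GOTO on every symbol after a dot until no new states appear). It has 11 states:
  I0: { [C → . d], [C → . g B E], [E → . C C g], [E' → . E] }  — shift
  I1: { [C → . d], [C → . g B E], [E → C . C g] }  — shift
  I2: { [E' → E .] }  — accept
  I3: { [C → d .] }  — reduce
  I4: { [B → . + ,], [B → . B E], [C → g . B E] }  — shift
  I5: { [B → + . ,] }  — shift
  I6: { [B → B . E], [C → . d], [C → . g B E], [C → g B . E], [E → . C C g] }  — shift
  I7: { [B → B E .], [C → g B E .] }  — 2 reduces
  I8: { [B → + , .] }  — reduce
  I9: { [E → C C . g] }  — shift
  I10: { [E → C C g .] }  — reduce

I7 contains complete items [B → B E .], [C → g B E .] — reduce-reduce conflict.

Answer: Yes — I7: [B → B E .] vs [C → g B E .]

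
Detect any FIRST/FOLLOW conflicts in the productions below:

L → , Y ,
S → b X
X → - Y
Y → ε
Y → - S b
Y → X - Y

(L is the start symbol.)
Yes. Y → '-' S b with FOLLOW(Y) on { '-' }; Y → X '-' Y with FOLLOW(Y) on { '-' }

A FIRST/FOLLOW conflict occurs when a non-terminal N has a nullable alternative N → β (β ⇒* ε) and another alternative N → α with FIRST(α) ∩ FOLLOW(N) ≠ ∅: on such a lookahead the parser cannot decide between expanding α and letting N vanish via β.

Nullable non-terminals: Y.
FIRST sets used below: FIRST(X) = { '-' }

Y: nullable alternative(s) Y → ε; FOLLOW(Y) = { ',', '-', 'b' }
  Y → ε: FIRST \ {ε} = { } — this is the only nullable alternative, skip
  Y → - S b: FIRST \ {ε} = { '-' } — overlaps FOLLOW(Y) on { '-' }: CONFLICT
  Y → X - Y: FIRST \ {ε} = { '-' } — overlaps FOLLOW(Y) on { '-' }: CONFLICT

L, S, X have no nullable alternative, so no FIRST/FOLLOW check is needed there.

So the grammar has 2 FIRST/FOLLOW conflicts (marked CONFLICT above).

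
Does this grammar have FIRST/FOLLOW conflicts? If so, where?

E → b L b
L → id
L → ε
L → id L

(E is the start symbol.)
No FIRST/FOLLOW conflicts.

A FIRST/FOLLOW conflict occurs when a non-terminal N has a nullable alternative N → β (β ⇒* ε) and another alternative N → α with FIRST(α) ∩ FOLLOW(N) ≠ ∅: on such a lookahead the parser cannot decide between expanding α and letting N vanish via β.

Nullable non-terminals: L.

L: nullable alternative(s) L → ε; FOLLOW(L) = { 'b' }
  L → id: FIRST \ {ε} = { 'id' } — disjoint from FOLLOW(L)
  L → ε: FIRST \ {ε} = { } — this is the only nullable alternative, skip
  L → id L: FIRST \ {ε} = { 'id' } — disjoint from FOLLOW(L)

E has no nullable alternative, so no FIRST/FOLLOW check is needed there.

No FIRST/FOLLOW conflicts found.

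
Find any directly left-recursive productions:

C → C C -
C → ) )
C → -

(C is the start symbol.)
Direct left recursion occurs when N → N α for some non-terminal N (the right-hand side begins with the left-hand side itself).

C → C C -: LEFT RECURSIVE (starts with C)
C → ) ): starts with ')'
C → -: starts with '-'

The grammar has direct left recursion on: C.

Answer: Yes, C is left-recursive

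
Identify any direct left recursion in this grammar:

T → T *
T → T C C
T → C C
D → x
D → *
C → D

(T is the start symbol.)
T → T *: LEFT RECURSIVE (starts with T)
T → T C C: LEFT RECURSIVE (starts with T)
T → C C: starts with C
D → x: starts with x
D → *: starts with '*'
C → D: starts with D

The grammar has direct left recursion on: T.

Answer: Yes, T is left-recursive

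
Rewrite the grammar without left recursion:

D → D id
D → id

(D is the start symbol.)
D is directly left-recursive. The standard transformation for
  A → A α₁ | ... | A α_m | β₁ | ... | β_n
is
  A  → β₁ A' | ... | β_n A'
  A' → α₁ A' | ... | α_m A' | ε

D → id becomes D → id D'
D → D id becomes D' → id D'
Add D' → ε

Resulting grammar:
D → id D'
D' → id D'
D' → ε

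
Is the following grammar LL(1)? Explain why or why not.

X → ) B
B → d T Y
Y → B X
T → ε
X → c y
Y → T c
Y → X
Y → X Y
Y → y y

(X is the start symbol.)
A grammar is LL(1) if for each non-terminal N with multiple productions, the predict sets of those productions are pairwise disjoint, where PREDICT(N → α) = (FIRST(α) \ {ε}) ∪ (FOLLOW(N) if α ⇒* ε).

Relevant sets:
  FIRST(B) = { 'd' }
  FIRST(T) = { ε }
  FIRST(X) = { ')', 'c' }

For X:
  PREDICT(X → ')' B) = { ')' }
  PREDICT(X → c y) = { 'c' }
For Y:
  PREDICT(Y → B X) = { 'd' }
  PREDICT(Y → T c) = { 'c' }
  PREDICT(Y → X) = { ')', 'c' }
  PREDICT(Y → X Y) = { ')', 'c' }
  PREDICT(Y → y y) = { 'y' }
B, T have a single production, so nothing to check there.

Conflict found: Predict set conflict for Y: { 'c' }
The grammar is NOT LL(1).

Answer: No. Predict set conflict for Y: { 'c' }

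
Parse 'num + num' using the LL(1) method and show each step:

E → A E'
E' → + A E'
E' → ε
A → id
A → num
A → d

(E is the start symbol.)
Stack is shown with the top on the left.

Stack     Input        Action
-----------------------------
E $       num + num $  output E → A E'
A E' $    num + num $  output A → num
num E' $  num + num $  match 'num'
E' $      + num $      output E' → + A E'
+ A E' $  + num $      match '+'
A E' $    num $        output A → num
num E' $  num $        match 'num'
E' $      $            output E' → ε
$         $            accept

The string is accepted.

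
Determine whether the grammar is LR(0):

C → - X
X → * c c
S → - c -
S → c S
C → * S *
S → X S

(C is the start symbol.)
Yes, the grammar is LR(0)

A grammar is LR(0) if no state in the canonical LR(0) collection has:
  - both a shift item (dot before a terminal) and a complete item (shift-reduce conflict), or
  - two or more complete items (reduce-reduce conflict; the accept item [C' → C .] counts as a complete item here).

Augment with C' → C and build the canonical LR(0) collection (I0 = CLOSURE({[C' → . C]}), then GOTO on every symbol after a dot until no new states appear). It has 17 states:
  I0: { [C → . * S *], [C → . - X], [C' → . C] }  — shift
  I1: { [C → * . S *], [S → . - c -], [S → . X S], [S → . c S], [X → . * c c] }  — shift
  I2: { [C → - . X], [X → . * c c] }  — shift
  I3: { [C' → C .] }  — accept
  I4: { [X → * . c c] }  — shift
  I5: { [C → - X .] }  — reduce
  I6: { [X → * c . c] }  — shift
  I7: { [X → * c c .] }  — reduce
  I8: { [S → - . c -] }  — shift
  I9: { [C → * S . *] }  — shift
  I10: { [S → . - c -], [S → . X S], [S → . c S], [S → X . S], [X → . * c c] }  — shift
  I11: { [S → . - c -], [S → . X S], [S → . c S], [S → c . S], [X → . * c c] }  — shift
  I12: { [S → c S .] }  — reduce
  I13: { [S → X S .] }  — reduce
  I14: { [C → * S * .] }  — reduce
  I15: { [S → - c . -] }  — shift
  I16: { [S → - c - .] }  — reduce

Every state is either a pure shift/goto state or contains exactly one complete item and nothing to shift — no conflicts. The grammar is LR(0).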